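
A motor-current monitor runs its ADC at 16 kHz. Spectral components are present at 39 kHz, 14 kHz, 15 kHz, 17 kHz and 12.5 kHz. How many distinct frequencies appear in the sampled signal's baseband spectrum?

fs/2 = 8 kHz.
39 kHz mod fs = 7 kHz.
7 kHz ≤ fs/2 = 8 kHz, appears at 7 kHz.
14 kHz > fs/2 = 8 kHz, folds to fs − 14 kHz = 2 kHz.
15 kHz > fs/2 = 8 kHz, folds to fs − 15 kHz = 1 kHz.
17 kHz mod fs = 1 kHz.
1 kHz ≤ fs/2 = 8 kHz, appears at 1 kHz.
12.5 kHz > fs/2 = 8 kHz, folds to fs − 12.5 kHz = 3.5 kHz.
Distinct values: {1 kHz, 2 kHz, 3.5 kHz, 7 kHz} → 4.

4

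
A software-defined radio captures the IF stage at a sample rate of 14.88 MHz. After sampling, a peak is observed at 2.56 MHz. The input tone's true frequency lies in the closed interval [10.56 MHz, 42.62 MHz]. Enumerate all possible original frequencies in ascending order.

12.32 MHz, 17.44 MHz, 27.2 MHz, 32.32 MHz, 42.08 MHz

Frequencies that alias to 2.56 MHz are k·fs ± 2.56 MHz for integer k ≥ 0.
k=0: 2.56 MHz.
k=1: 12.32 MHz, 17.44 MHz.
k=2: 27.2 MHz, 32.32 MHz.
k=3: 42.08 MHz, 47.2 MHz.
k=4: 56.96 MHz, 62.08 MHz.
Within [10.56 MHz, 42.62 MHz]: 12.32 MHz, 17.44 MHz, 27.2 MHz, 32.32 MHz, 42.08 MHz.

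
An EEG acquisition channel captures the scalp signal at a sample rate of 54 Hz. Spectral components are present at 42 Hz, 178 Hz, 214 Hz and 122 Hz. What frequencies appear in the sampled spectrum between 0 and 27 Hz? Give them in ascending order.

fs/2 = 27 Hz.
42 Hz > fs/2 = 27 Hz, folds to fs − 42 Hz = 12 Hz.
178 Hz mod fs = 16 Hz.
16 Hz ≤ fs/2 = 27 Hz, appears at 16 Hz.
214 Hz mod fs = 52 Hz.
52 Hz > fs/2 = 27 Hz, folds to fs − 52 Hz = 2 Hz.
122 Hz mod fs = 14 Hz.
14 Hz ≤ fs/2 = 27 Hz, appears at 14 Hz.
Distinct values: {2 Hz, 12 Hz, 14 Hz, 16 Hz}.

2 Hz, 12 Hz, 14 Hz, 16 Hz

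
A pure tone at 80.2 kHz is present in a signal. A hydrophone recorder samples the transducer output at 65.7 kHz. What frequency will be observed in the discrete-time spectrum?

80.2 kHz mod fs = 14.5 kHz.
14.5 kHz ≤ fs/2 = 32.85 kHz, appears at 14.5 kHz.

14.5 kHz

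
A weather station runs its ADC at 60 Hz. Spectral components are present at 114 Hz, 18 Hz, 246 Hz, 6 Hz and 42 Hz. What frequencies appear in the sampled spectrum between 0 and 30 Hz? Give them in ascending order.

6 Hz, 18 Hz

fs/2 = 30 Hz.
114 Hz mod fs = 54 Hz.
54 Hz > fs/2 = 30 Hz, folds to fs − 54 Hz = 6 Hz.
18 Hz ≤ fs/2 = 30 Hz, passes unchanged.
246 Hz mod fs = 6 Hz.
6 Hz ≤ fs/2 = 30 Hz, appears at 6 Hz.
6 Hz ≤ fs/2 = 30 Hz, passes unchanged.
42 Hz > fs/2 = 30 Hz, folds to fs − 42 Hz = 18 Hz.
Distinct values: {6 Hz, 18 Hz}.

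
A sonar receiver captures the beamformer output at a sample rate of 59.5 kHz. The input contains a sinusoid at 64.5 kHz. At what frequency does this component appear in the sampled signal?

64.5 kHz mod fs = 5 kHz.
5 kHz ≤ fs/2 = 29.75 kHz, appears at 5 kHz.

5 kHz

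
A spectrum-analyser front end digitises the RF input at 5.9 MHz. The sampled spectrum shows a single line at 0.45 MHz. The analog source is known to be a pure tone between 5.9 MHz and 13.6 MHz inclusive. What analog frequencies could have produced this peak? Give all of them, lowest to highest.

6.35 MHz, 11.35 MHz, 12.25 MHz

Frequencies that alias to 0.45 MHz are k·fs ± 0.45 MHz for integer k ≥ 0.
k=0: 0.45 MHz.
k=1: 5.45 MHz, 6.35 MHz.
k=2: 11.35 MHz, 12.25 MHz.
k=3: 17.25 MHz, 18.15 MHz.
Within [5.9 MHz, 13.6 MHz]: 6.35 MHz, 11.35 MHz, 12.25 MHz.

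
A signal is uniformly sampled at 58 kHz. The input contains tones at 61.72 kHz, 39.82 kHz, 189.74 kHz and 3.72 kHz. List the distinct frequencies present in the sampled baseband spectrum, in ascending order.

fs/2 = 29 kHz.
61.72 kHz mod fs = 3.72 kHz.
3.72 kHz ≤ fs/2 = 29 kHz, appears at 3.72 kHz.
39.82 kHz > fs/2 = 29 kHz, folds to fs − 39.82 kHz = 18.18 kHz.
189.74 kHz mod fs = 15.74 kHz.
15.74 kHz ≤ fs/2 = 29 kHz, appears at 15.74 kHz.
3.72 kHz ≤ fs/2 = 29 kHz, passes unchanged.
Distinct values: {3.72 kHz, 15.74 kHz, 18.18 kHz}.

3.72 kHz, 15.74 kHz, 18.18 kHz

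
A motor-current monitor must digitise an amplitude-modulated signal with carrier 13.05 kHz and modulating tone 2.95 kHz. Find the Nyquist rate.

AM sidebands sit at fc ± fm = 10.1 kHz and 16 kHz.
Highest-frequency component: 16 kHz.
Nyquist rate = 2 × 16 kHz = 32 kHz.

32 kHz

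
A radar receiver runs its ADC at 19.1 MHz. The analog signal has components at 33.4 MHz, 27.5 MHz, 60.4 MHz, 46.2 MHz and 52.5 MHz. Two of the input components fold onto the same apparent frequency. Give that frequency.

4.8 MHz

fs/2 = 9.55 MHz.
33.4 MHz mod fs = 14.3 MHz.
14.3 MHz > fs/2 = 9.55 MHz, folds to fs − 14.3 MHz = 4.8 MHz.
27.5 MHz mod fs = 8.4 MHz.
8.4 MHz ≤ fs/2 = 9.55 MHz, appears at 8.4 MHz.
60.4 MHz mod fs = 3.1 MHz.
3.1 MHz ≤ fs/2 = 9.55 MHz, appears at 3.1 MHz.
46.2 MHz mod fs = 8 MHz.
8 MHz ≤ fs/2 = 9.55 MHz, appears at 8 MHz.
52.5 MHz mod fs = 14.3 MHz.
14.3 MHz > fs/2 = 9.55 MHz, folds to fs − 14.3 MHz = 4.8 MHz.
33.4 MHz and 52.5 MHz both map to 4.8 MHz.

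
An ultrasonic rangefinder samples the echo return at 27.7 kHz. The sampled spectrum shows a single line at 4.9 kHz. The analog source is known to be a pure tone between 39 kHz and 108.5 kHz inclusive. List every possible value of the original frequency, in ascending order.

Frequencies that alias to 4.9 kHz are k·fs ± 4.9 kHz for integer k ≥ 0.
k=0: 4.9 kHz.
k=1: 22.8 kHz, 32.6 kHz.
k=2: 50.5 kHz, 60.3 kHz.
k=3: 78.2 kHz, 88 kHz.
k=4: 105.9 kHz, 115.7 kHz.
k=5: 133.6 kHz, 143.4 kHz.
Within [39 kHz, 108.5 kHz]: 50.5 kHz, 60.3 kHz, 78.2 kHz, 88 kHz, 105.9 kHz.

50.5 kHz, 60.3 kHz, 78.2 kHz, 88 kHz, 105.9 kHz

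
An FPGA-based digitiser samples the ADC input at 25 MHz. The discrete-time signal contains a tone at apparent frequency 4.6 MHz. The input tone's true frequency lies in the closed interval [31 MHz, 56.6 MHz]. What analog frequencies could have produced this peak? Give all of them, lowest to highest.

45.4 MHz, 54.6 MHz

Frequencies that alias to 4.6 MHz are k·fs ± 4.6 MHz for integer k ≥ 0.
k=0: 4.6 MHz.
k=1: 20.4 MHz, 29.6 MHz.
k=2: 45.4 MHz, 54.6 MHz.
k=3: 70.4 MHz, 79.6 MHz.
Within [31 MHz, 56.6 MHz]: 45.4 MHz, 54.6 MHz.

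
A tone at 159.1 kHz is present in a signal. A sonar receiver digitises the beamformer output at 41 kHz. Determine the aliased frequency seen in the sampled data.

4.9 kHz

159.1 kHz mod fs = 36.1 kHz.
36.1 kHz > fs/2 = 20.5 kHz, folds to fs − 36.1 kHz = 4.9 kHz.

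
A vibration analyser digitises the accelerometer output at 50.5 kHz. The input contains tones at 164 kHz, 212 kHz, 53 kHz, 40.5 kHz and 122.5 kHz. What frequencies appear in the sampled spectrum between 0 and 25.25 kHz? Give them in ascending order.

2.5 kHz, 10 kHz, 12.5 kHz, 21.5 kHz

fs/2 = 25.25 kHz.
164 kHz mod fs = 12.5 kHz.
12.5 kHz ≤ fs/2 = 25.25 kHz, appears at 12.5 kHz.
212 kHz mod fs = 10 kHz.
10 kHz ≤ fs/2 = 25.25 kHz, appears at 10 kHz.
53 kHz mod fs = 2.5 kHz.
2.5 kHz ≤ fs/2 = 25.25 kHz, appears at 2.5 kHz.
40.5 kHz > fs/2 = 25.25 kHz, folds to fs − 40.5 kHz = 10 kHz.
122.5 kHz mod fs = 21.5 kHz.
21.5 kHz ≤ fs/2 = 25.25 kHz, appears at 21.5 kHz.
Distinct values: {2.5 kHz, 10 kHz, 12.5 kHz, 21.5 kHz}.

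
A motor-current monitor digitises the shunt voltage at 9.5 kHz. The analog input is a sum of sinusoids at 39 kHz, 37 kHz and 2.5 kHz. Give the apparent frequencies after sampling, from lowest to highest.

fs/2 = 4.75 kHz.
39 kHz mod fs = 1 kHz.
1 kHz ≤ fs/2 = 4.75 kHz, appears at 1 kHz.
37 kHz mod fs = 8.5 kHz.
8.5 kHz > fs/2 = 4.75 kHz, folds to fs − 8.5 kHz = 1 kHz.
2.5 kHz ≤ fs/2 = 4.75 kHz, passes unchanged.
Distinct values: {1 kHz, 2.5 kHz}.

1 kHz, 2.5 kHz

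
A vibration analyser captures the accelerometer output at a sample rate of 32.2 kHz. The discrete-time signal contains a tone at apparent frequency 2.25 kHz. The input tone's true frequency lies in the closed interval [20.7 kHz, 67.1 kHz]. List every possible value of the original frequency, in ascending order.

Frequencies that alias to 2.25 kHz are k·fs ± 2.25 kHz for integer k ≥ 0.
k=0: 2.25 kHz.
k=1: 29.95 kHz, 34.45 kHz.
k=2: 62.15 kHz, 66.65 kHz.
k=3: 94.35 kHz, 98.85 kHz.
Within [20.7 kHz, 67.1 kHz]: 29.95 kHz, 34.45 kHz, 62.15 kHz, 66.65 kHz.

29.95 kHz, 34.45 kHz, 62.15 kHz, 66.65 kHz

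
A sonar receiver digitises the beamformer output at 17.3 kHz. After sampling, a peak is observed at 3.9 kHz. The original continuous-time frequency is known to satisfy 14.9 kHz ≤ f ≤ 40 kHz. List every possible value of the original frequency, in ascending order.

Frequencies that alias to 3.9 kHz are k·fs ± 3.9 kHz for integer k ≥ 0.
k=0: 3.9 kHz.
k=1: 13.4 kHz, 21.2 kHz.
k=2: 30.7 kHz, 38.5 kHz.
k=3: 48 kHz, 55.8 kHz.
Within [14.9 kHz, 40 kHz]: 21.2 kHz, 30.7 kHz, 38.5 kHz.

21.2 kHz, 30.7 kHz, 38.5 kHz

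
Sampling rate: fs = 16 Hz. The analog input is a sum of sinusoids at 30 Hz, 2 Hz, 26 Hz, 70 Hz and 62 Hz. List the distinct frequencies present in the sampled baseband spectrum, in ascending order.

fs/2 = 8 Hz.
30 Hz mod fs = 14 Hz.
14 Hz > fs/2 = 8 Hz, folds to fs − 14 Hz = 2 Hz.
2 Hz ≤ fs/2 = 8 Hz, passes unchanged.
26 Hz mod fs = 10 Hz.
10 Hz > fs/2 = 8 Hz, folds to fs − 10 Hz = 6 Hz.
70 Hz mod fs = 6 Hz.
6 Hz ≤ fs/2 = 8 Hz, appears at 6 Hz.
62 Hz mod fs = 14 Hz.
14 Hz > fs/2 = 8 Hz, folds to fs − 14 Hz = 2 Hz.
Distinct values: {2 Hz, 6 Hz}.

2 Hz, 6 Hz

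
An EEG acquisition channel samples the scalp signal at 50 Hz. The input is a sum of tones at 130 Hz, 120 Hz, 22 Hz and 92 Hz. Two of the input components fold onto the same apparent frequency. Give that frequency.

fs/2 = 25 Hz.
130 Hz mod fs = 30 Hz.
30 Hz > fs/2 = 25 Hz, folds to fs − 30 Hz = 20 Hz.
120 Hz mod fs = 20 Hz.
20 Hz ≤ fs/2 = 25 Hz, appears at 20 Hz.
22 Hz ≤ fs/2 = 25 Hz, passes unchanged.
92 Hz mod fs = 42 Hz.
42 Hz > fs/2 = 25 Hz, folds to fs − 42 Hz = 8 Hz.
120 Hz and 130 Hz both map to 20 Hz.

20 Hz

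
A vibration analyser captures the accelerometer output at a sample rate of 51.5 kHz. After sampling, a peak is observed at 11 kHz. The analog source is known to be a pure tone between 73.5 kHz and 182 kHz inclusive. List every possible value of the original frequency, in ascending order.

Frequencies that alias to 11 kHz are k·fs ± 11 kHz for integer k ≥ 0.
k=0: 11 kHz.
k=1: 40.5 kHz, 62.5 kHz.
k=2: 92 kHz, 114 kHz.
k=3: 143.5 kHz, 165.5 kHz.
k=4: 195 kHz, 217 kHz.
Within [73.5 kHz, 182 kHz]: 92 kHz, 114 kHz, 143.5 kHz, 165.5 kHz.

92 kHz, 114 kHz, 143.5 kHz, 165.5 kHz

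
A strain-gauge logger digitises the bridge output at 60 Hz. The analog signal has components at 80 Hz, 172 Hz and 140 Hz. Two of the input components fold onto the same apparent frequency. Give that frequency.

20 Hz

fs/2 = 30 Hz.
80 Hz mod fs = 20 Hz.
20 Hz ≤ fs/2 = 30 Hz, appears at 20 Hz.
172 Hz mod fs = 52 Hz.
52 Hz > fs/2 = 30 Hz, folds to fs − 52 Hz = 8 Hz.
140 Hz mod fs = 20 Hz.
20 Hz ≤ fs/2 = 30 Hz, appears at 20 Hz.
80 Hz and 140 Hz both map to 20 Hz.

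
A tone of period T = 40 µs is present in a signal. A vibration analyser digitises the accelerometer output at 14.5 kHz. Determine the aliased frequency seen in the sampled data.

4 kHz

T = 40 µs → f = 1/T = 25 kHz.
25 kHz mod fs = 10.5 kHz.
10.5 kHz > fs/2 = 7.25 kHz, folds to fs − 10.5 kHz = 4 kHz.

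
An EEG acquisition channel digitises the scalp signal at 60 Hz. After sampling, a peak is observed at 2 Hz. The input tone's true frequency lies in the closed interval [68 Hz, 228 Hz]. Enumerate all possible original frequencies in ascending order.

Frequencies that alias to 2 Hz are k·fs ± 2 Hz for integer k ≥ 0.
k=0: 2 Hz.
k=1: 58 Hz, 62 Hz.
k=2: 118 Hz, 122 Hz.
k=3: 178 Hz, 182 Hz.
k=4: 238 Hz, 242 Hz.
Within [68 Hz, 228 Hz]: 118 Hz, 122 Hz, 178 Hz, 182 Hz.

118 Hz, 122 Hz, 178 Hz, 182 Hz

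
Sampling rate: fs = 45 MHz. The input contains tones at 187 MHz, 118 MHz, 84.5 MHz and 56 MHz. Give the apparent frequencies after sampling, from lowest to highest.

fs/2 = 22.5 MHz.
187 MHz mod fs = 7 MHz.
7 MHz ≤ fs/2 = 22.5 MHz, appears at 7 MHz.
118 MHz mod fs = 28 MHz.
28 MHz > fs/2 = 22.5 MHz, folds to fs − 28 MHz = 17 MHz.
84.5 MHz mod fs = 39.5 MHz.
39.5 MHz > fs/2 = 22.5 MHz, folds to fs − 39.5 MHz = 5.5 MHz.
56 MHz mod fs = 11 MHz.
11 MHz ≤ fs/2 = 22.5 MHz, appears at 11 MHz.
Distinct values: {5.5 MHz, 7 MHz, 11 MHz, 17 MHz}.

5.5 MHz, 7 MHz, 11 MHz, 17 MHz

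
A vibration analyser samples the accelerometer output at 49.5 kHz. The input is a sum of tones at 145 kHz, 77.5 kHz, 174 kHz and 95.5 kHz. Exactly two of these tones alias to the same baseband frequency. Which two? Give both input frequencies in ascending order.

95.5 kHz, 145 kHz

fs/2 = 24.75 kHz.
145 kHz mod fs = 46 kHz.
46 kHz > fs/2 = 24.75 kHz, folds to fs − 46 kHz = 3.5 kHz.
77.5 kHz mod fs = 28 kHz.
28 kHz > fs/2 = 24.75 kHz, folds to fs − 28 kHz = 21.5 kHz.
174 kHz mod fs = 25.5 kHz.
25.5 kHz > fs/2 = 24.75 kHz, folds to fs − 25.5 kHz = 24 kHz.
95.5 kHz mod fs = 46 kHz.
46 kHz > fs/2 = 24.75 kHz, folds to fs − 46 kHz = 3.5 kHz.
95.5 kHz and 145 kHz both map to 3.5 kHz.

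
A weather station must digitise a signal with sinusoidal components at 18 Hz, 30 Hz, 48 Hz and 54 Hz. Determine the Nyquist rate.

Highest-frequency component: 54 Hz.
Nyquist rate = 2 × 54 Hz = 108 Hz.

108 Hz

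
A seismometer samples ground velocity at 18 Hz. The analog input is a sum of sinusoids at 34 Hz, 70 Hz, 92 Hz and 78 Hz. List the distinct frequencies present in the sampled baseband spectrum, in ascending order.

2 Hz, 6 Hz

fs/2 = 9 Hz.
34 Hz mod fs = 16 Hz.
16 Hz > fs/2 = 9 Hz, folds to fs − 16 Hz = 2 Hz.
70 Hz mod fs = 16 Hz.
16 Hz > fs/2 = 9 Hz, folds to fs − 16 Hz = 2 Hz.
92 Hz mod fs = 2 Hz.
2 Hz ≤ fs/2 = 9 Hz, appears at 2 Hz.
78 Hz mod fs = 6 Hz.
6 Hz ≤ fs/2 = 9 Hz, appears at 6 Hz.
Distinct values: {2 Hz, 6 Hz}.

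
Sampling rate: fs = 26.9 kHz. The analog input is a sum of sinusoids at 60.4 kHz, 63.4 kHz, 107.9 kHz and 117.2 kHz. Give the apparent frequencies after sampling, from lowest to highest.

0.3 kHz, 6.6 kHz, 9.6 kHz

fs/2 = 13.45 kHz.
60.4 kHz mod fs = 6.6 kHz.
6.6 kHz ≤ fs/2 = 13.45 kHz, appears at 6.6 kHz.
63.4 kHz mod fs = 9.6 kHz.
9.6 kHz ≤ fs/2 = 13.45 kHz, appears at 9.6 kHz.
107.9 kHz mod fs = 0.3 kHz.
0.3 kHz ≤ fs/2 = 13.45 kHz, appears at 0.3 kHz.
117.2 kHz mod fs = 9.6 kHz.
9.6 kHz ≤ fs/2 = 13.45 kHz, appears at 9.6 kHz.
Distinct values: {0.3 kHz, 6.6 kHz, 9.6 kHz}.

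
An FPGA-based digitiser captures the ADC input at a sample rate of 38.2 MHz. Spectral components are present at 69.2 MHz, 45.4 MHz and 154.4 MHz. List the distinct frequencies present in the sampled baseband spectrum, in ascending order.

fs/2 = 19.1 MHz.
69.2 MHz mod fs = 31 MHz.
31 MHz > fs/2 = 19.1 MHz, folds to fs − 31 MHz = 7.2 MHz.
45.4 MHz mod fs = 7.2 MHz.
7.2 MHz ≤ fs/2 = 19.1 MHz, appears at 7.2 MHz.
154.4 MHz mod fs = 1.6 MHz.
1.6 MHz ≤ fs/2 = 19.1 MHz, appears at 1.6 MHz.
Distinct values: {1.6 MHz, 7.2 MHz}.

1.6 MHz, 7.2 MHz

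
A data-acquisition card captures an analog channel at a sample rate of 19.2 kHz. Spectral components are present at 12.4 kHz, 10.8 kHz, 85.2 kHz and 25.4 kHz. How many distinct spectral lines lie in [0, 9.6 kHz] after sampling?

fs/2 = 9.6 kHz.
12.4 kHz > fs/2 = 9.6 kHz, folds to fs − 12.4 kHz = 6.8 kHz.
10.8 kHz > fs/2 = 9.6 kHz, folds to fs − 10.8 kHz = 8.4 kHz.
85.2 kHz mod fs = 8.4 kHz.
8.4 kHz ≤ fs/2 = 9.6 kHz, appears at 8.4 kHz.
25.4 kHz mod fs = 6.2 kHz.
6.2 kHz ≤ fs/2 = 9.6 kHz, appears at 6.2 kHz.
Distinct values: {6.2 kHz, 6.8 kHz, 8.4 kHz} → 3.

3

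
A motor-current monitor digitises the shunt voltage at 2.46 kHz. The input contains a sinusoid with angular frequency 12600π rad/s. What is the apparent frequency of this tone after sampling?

ω = 12600π rad/s → f = ω/(2π) = 6300 Hz = 6.3 kHz.
6.3 kHz mod fs = 1.38 kHz.
1.38 kHz > fs/2 = 1.23 kHz, folds to fs − 1.38 kHz = 1.08 kHz.

1.08 kHz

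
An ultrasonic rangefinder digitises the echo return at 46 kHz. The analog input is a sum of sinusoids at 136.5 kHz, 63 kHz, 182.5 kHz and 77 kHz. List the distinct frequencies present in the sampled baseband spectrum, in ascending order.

fs/2 = 23 kHz.
136.5 kHz mod fs = 44.5 kHz.
44.5 kHz > fs/2 = 23 kHz, folds to fs − 44.5 kHz = 1.5 kHz.
63 kHz mod fs = 17 kHz.
17 kHz ≤ fs/2 = 23 kHz, appears at 17 kHz.
182.5 kHz mod fs = 44.5 kHz.
44.5 kHz > fs/2 = 23 kHz, folds to fs − 44.5 kHz = 1.5 kHz.
77 kHz mod fs = 31 kHz.
31 kHz > fs/2 = 23 kHz, folds to fs − 31 kHz = 15 kHz.
Distinct values: {1.5 kHz, 15 kHz, 17 kHz}.

1.5 kHz, 15 kHz, 17 kHz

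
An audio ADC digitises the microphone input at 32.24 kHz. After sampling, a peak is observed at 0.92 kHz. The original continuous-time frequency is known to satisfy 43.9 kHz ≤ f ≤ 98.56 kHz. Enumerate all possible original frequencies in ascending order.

Frequencies that alias to 0.92 kHz are k·fs ± 0.92 kHz for integer k ≥ 0.
k=0: 0.92 kHz.
k=1: 31.32 kHz, 33.16 kHz.
k=2: 63.56 kHz, 65.4 kHz.
k=3: 95.8 kHz, 97.64 kHz.
k=4: 128.04 kHz, 129.88 kHz.
Within [43.9 kHz, 98.56 kHz]: 63.56 kHz, 65.4 kHz, 95.8 kHz, 97.64 kHz.

63.56 kHz, 65.4 kHz, 95.8 kHz, 97.64 kHz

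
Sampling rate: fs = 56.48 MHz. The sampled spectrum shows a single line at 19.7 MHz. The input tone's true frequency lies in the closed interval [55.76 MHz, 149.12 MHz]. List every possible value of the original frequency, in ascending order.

Frequencies that alias to 19.7 MHz are k·fs ± 19.7 MHz for integer k ≥ 0.
k=0: 19.7 MHz.
k=1: 36.78 MHz, 76.18 MHz.
k=2: 93.26 MHz, 132.66 MHz.
k=3: 149.74 MHz, 189.14 MHz.
Within [55.76 MHz, 149.12 MHz]: 76.18 MHz, 93.26 MHz, 132.66 MHz.

76.18 MHz, 93.26 MHz, 132.66 MHz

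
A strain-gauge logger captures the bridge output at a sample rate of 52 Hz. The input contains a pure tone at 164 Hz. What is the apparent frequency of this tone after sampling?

164 Hz mod fs = 8 Hz.
8 Hz ≤ fs/2 = 26 Hz, appears at 8 Hz.

8 Hz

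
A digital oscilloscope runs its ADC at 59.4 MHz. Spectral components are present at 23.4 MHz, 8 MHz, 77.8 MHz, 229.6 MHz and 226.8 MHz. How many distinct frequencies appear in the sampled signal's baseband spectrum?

fs/2 = 29.7 MHz.
23.4 MHz ≤ fs/2 = 29.7 MHz, passes unchanged.
8 MHz ≤ fs/2 = 29.7 MHz, passes unchanged.
77.8 MHz mod fs = 18.4 MHz.
18.4 MHz ≤ fs/2 = 29.7 MHz, appears at 18.4 MHz.
229.6 MHz mod fs = 51.4 MHz.
51.4 MHz > fs/2 = 29.7 MHz, folds to fs − 51.4 MHz = 8 MHz.
226.8 MHz mod fs = 48.6 MHz.
48.6 MHz > fs/2 = 29.7 MHz, folds to fs − 48.6 MHz = 10.8 MHz.
Distinct values: {8 MHz, 10.8 MHz, 18.4 MHz, 23.4 MHz} → 4.

4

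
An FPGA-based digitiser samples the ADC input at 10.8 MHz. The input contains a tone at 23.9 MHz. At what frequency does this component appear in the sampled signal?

23.9 MHz mod fs = 2.3 MHz.
2.3 MHz ≤ fs/2 = 5.4 MHz, appears at 2.3 MHz.

2.3 MHz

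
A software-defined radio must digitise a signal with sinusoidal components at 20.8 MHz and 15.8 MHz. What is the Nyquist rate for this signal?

41.6 MHz

Highest-frequency component: 20.8 MHz.
Nyquist rate = 2 × 20.8 MHz = 41.6 MHz.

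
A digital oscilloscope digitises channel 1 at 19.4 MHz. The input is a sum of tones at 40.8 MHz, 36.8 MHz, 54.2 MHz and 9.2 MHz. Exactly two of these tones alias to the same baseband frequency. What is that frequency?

2 MHz

fs/2 = 9.7 MHz.
40.8 MHz mod fs = 2 MHz.
2 MHz ≤ fs/2 = 9.7 MHz, appears at 2 MHz.
36.8 MHz mod fs = 17.4 MHz.
17.4 MHz > fs/2 = 9.7 MHz, folds to fs − 17.4 MHz = 2 MHz.
54.2 MHz mod fs = 15.4 MHz.
15.4 MHz > fs/2 = 9.7 MHz, folds to fs − 15.4 MHz = 4 MHz.
9.2 MHz ≤ fs/2 = 9.7 MHz, passes unchanged.
36.8 MHz and 40.8 MHz both map to 2 MHz.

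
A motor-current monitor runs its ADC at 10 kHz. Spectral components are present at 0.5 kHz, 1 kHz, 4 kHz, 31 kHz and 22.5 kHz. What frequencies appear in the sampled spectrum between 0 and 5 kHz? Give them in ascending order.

fs/2 = 5 kHz.
0.5 kHz ≤ fs/2 = 5 kHz, passes unchanged.
1 kHz ≤ fs/2 = 5 kHz, passes unchanged.
4 kHz ≤ fs/2 = 5 kHz, passes unchanged.
31 kHz mod fs = 1 kHz.
1 kHz ≤ fs/2 = 5 kHz, appears at 1 kHz.
22.5 kHz mod fs = 2.5 kHz.
2.5 kHz ≤ fs/2 = 5 kHz, appears at 2.5 kHz.
Distinct values: {0.5 kHz, 1 kHz, 2.5 kHz, 4 kHz}.

0.5 kHz, 1 kHz, 2.5 kHz, 4 kHz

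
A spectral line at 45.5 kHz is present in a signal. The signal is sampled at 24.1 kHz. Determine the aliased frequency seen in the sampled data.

2.7 kHz

45.5 kHz mod fs = 21.4 kHz.
21.4 kHz > fs/2 = 12.05 kHz, folds to fs − 21.4 kHz = 2.7 kHz.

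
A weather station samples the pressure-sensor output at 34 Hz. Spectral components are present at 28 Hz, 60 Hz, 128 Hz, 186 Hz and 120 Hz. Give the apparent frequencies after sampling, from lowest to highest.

fs/2 = 17 Hz.
28 Hz > fs/2 = 17 Hz, folds to fs − 28 Hz = 6 Hz.
60 Hz mod fs = 26 Hz.
26 Hz > fs/2 = 17 Hz, folds to fs − 26 Hz = 8 Hz.
128 Hz mod fs = 26 Hz.
26 Hz > fs/2 = 17 Hz, folds to fs − 26 Hz = 8 Hz.
186 Hz mod fs = 16 Hz.
16 Hz ≤ fs/2 = 17 Hz, appears at 16 Hz.
120 Hz mod fs = 18 Hz.
18 Hz > fs/2 = 17 Hz, folds to fs − 18 Hz = 16 Hz.
Distinct values: {6 Hz, 8 Hz, 16 Hz}.

6 Hz, 8 Hz, 16 Hz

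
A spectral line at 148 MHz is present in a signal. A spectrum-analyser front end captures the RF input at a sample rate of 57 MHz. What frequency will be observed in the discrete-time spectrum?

23 MHz

148 MHz mod fs = 34 MHz.
34 MHz > fs/2 = 28.5 MHz, folds to fs − 34 MHz = 23 MHz.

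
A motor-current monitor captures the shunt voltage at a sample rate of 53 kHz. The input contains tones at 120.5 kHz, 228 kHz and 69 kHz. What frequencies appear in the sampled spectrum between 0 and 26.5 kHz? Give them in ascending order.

14.5 kHz, 16 kHz

fs/2 = 26.5 kHz.
120.5 kHz mod fs = 14.5 kHz.
14.5 kHz ≤ fs/2 = 26.5 kHz, appears at 14.5 kHz.
228 kHz mod fs = 16 kHz.
16 kHz ≤ fs/2 = 26.5 kHz, appears at 16 kHz.
69 kHz mod fs = 16 kHz.
16 kHz ≤ fs/2 = 26.5 kHz, appears at 16 kHz.
Distinct values: {14.5 kHz, 16 kHz}.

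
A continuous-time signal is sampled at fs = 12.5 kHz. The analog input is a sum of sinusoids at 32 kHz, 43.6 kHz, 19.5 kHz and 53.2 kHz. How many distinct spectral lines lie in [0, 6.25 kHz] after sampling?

fs/2 = 6.25 kHz.
32 kHz mod fs = 7 kHz.
7 kHz > fs/2 = 6.25 kHz, folds to fs − 7 kHz = 5.5 kHz.
43.6 kHz mod fs = 6.1 kHz.
6.1 kHz ≤ fs/2 = 6.25 kHz, appears at 6.1 kHz.
19.5 kHz mod fs = 7 kHz.
7 kHz > fs/2 = 6.25 kHz, folds to fs − 7 kHz = 5.5 kHz.
53.2 kHz mod fs = 3.2 kHz.
3.2 kHz ≤ fs/2 = 6.25 kHz, appears at 3.2 kHz.
Distinct values: {3.2 kHz, 5.5 kHz, 6.1 kHz} → 3.

3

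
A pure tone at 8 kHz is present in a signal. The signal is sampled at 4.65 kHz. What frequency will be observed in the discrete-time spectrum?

1.3 kHz

8 kHz mod fs = 3.35 kHz.
3.35 kHz > fs/2 = 2.325 kHz, folds to fs − 3.35 kHz = 1.3 kHz.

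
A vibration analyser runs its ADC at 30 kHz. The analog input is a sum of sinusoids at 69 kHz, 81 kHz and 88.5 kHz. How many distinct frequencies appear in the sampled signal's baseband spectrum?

2

fs/2 = 15 kHz.
69 kHz mod fs = 9 kHz.
9 kHz ≤ fs/2 = 15 kHz, appears at 9 kHz.
81 kHz mod fs = 21 kHz.
21 kHz > fs/2 = 15 kHz, folds to fs − 21 kHz = 9 kHz.
88.5 kHz mod fs = 28.5 kHz.
28.5 kHz > fs/2 = 15 kHz, folds to fs − 28.5 kHz = 1.5 kHz.
Distinct values: {1.5 kHz, 9 kHz} → 2.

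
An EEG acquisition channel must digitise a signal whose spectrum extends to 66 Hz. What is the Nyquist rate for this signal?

132 Hz

Nyquist rate = 2 × 66 Hz = 132 Hz.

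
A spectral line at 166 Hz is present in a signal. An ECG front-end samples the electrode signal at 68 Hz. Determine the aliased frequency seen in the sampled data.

30 Hz

166 Hz mod fs = 30 Hz.
30 Hz ≤ fs/2 = 34 Hz, appears at 30 Hz.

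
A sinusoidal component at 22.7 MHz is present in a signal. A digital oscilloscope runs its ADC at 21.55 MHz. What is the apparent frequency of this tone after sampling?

1.15 MHz

22.7 MHz mod fs = 1.15 MHz.
1.15 MHz ≤ fs/2 = 10.775 MHz, appears at 1.15 MHz.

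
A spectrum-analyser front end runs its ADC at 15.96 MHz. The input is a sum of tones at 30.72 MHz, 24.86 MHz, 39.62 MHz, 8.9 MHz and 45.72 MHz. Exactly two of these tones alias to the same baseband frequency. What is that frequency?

7.06 MHz

fs/2 = 7.98 MHz.
30.72 MHz mod fs = 14.76 MHz.
14.76 MHz > fs/2 = 7.98 MHz, folds to fs − 14.76 MHz = 1.2 MHz.
24.86 MHz mod fs = 8.9 MHz.
8.9 MHz > fs/2 = 7.98 MHz, folds to fs − 8.9 MHz = 7.06 MHz.
39.62 MHz mod fs = 7.7 MHz.
7.7 MHz ≤ fs/2 = 7.98 MHz, appears at 7.7 MHz.
8.9 MHz > fs/2 = 7.98 MHz, folds to fs − 8.9 MHz = 7.06 MHz.
45.72 MHz mod fs = 13.8 MHz.
13.8 MHz > fs/2 = 7.98 MHz, folds to fs − 13.8 MHz = 2.16 MHz.
8.9 MHz and 24.86 MHz both map to 7.06 MHz.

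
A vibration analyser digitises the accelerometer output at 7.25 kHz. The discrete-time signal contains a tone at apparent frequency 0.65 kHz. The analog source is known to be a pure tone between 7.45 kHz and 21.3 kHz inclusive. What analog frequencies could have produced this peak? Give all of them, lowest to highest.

Frequencies that alias to 0.65 kHz are k·fs ± 0.65 kHz for integer k ≥ 0.
k=0: 0.65 kHz.
k=1: 6.6 kHz, 7.9 kHz.
k=2: 13.85 kHz, 15.15 kHz.
k=3: 21.1 kHz, 22.4 kHz.
k=4: 28.35 kHz, 29.65 kHz.
Within [7.45 kHz, 21.3 kHz]: 7.9 kHz, 13.85 kHz, 15.15 kHz, 21.1 kHz.

7.9 kHz, 13.85 kHz, 15.15 kHz, 21.1 kHz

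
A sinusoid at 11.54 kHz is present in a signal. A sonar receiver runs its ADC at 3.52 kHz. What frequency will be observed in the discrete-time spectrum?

11.54 kHz mod fs = 0.98 kHz.
0.98 kHz ≤ fs/2 = 1.76 kHz, appears at 0.98 kHz.

0.98 kHz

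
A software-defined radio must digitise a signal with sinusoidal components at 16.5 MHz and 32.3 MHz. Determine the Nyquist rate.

64.6 MHz

Highest-frequency component: 32.3 MHz.
Nyquist rate = 2 × 32.3 MHz = 64.6 MHz.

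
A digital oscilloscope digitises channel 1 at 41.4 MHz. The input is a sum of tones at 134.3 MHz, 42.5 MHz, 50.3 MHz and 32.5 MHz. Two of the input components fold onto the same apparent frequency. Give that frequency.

fs/2 = 20.7 MHz.
134.3 MHz mod fs = 10.1 MHz.
10.1 MHz ≤ fs/2 = 20.7 MHz, appears at 10.1 MHz.
42.5 MHz mod fs = 1.1 MHz.
1.1 MHz ≤ fs/2 = 20.7 MHz, appears at 1.1 MHz.
50.3 MHz mod fs = 8.9 MHz.
8.9 MHz ≤ fs/2 = 20.7 MHz, appears at 8.9 MHz.
32.5 MHz > fs/2 = 20.7 MHz, folds to fs − 32.5 MHz = 8.9 MHz.
32.5 MHz and 50.3 MHz both map to 8.9 MHz.

8.9 MHz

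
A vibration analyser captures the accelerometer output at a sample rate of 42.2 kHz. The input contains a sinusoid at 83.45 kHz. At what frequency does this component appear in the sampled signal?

0.95 kHz

83.45 kHz mod fs = 41.25 kHz.
41.25 kHz > fs/2 = 21.1 kHz, folds to fs − 41.25 kHz = 0.95 kHz.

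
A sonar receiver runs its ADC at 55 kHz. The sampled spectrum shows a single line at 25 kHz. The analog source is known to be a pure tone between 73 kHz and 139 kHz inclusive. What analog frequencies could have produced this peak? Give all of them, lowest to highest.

Frequencies that alias to 25 kHz are k·fs ± 25 kHz for integer k ≥ 0.
k=0: 25 kHz.
k=1: 30 kHz, 80 kHz.
k=2: 85 kHz, 135 kHz.
k=3: 140 kHz, 190 kHz.
Within [73 kHz, 139 kHz]: 80 kHz, 85 kHz, 135 kHz.

80 kHz, 85 kHz, 135 kHz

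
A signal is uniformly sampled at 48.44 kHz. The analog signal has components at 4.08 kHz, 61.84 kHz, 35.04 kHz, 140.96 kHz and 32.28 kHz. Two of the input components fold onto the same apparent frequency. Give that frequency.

13.4 kHz

fs/2 = 24.22 kHz.
4.08 kHz ≤ fs/2 = 24.22 kHz, passes unchanged.
61.84 kHz mod fs = 13.4 kHz.
13.4 kHz ≤ fs/2 = 24.22 kHz, appears at 13.4 kHz.
35.04 kHz > fs/2 = 24.22 kHz, folds to fs − 35.04 kHz = 13.4 kHz.
140.96 kHz mod fs = 44.08 kHz.
44.08 kHz > fs/2 = 24.22 kHz, folds to fs − 44.08 kHz = 4.36 kHz.
32.28 kHz > fs/2 = 24.22 kHz, folds to fs − 32.28 kHz = 16.16 kHz.
35.04 kHz and 61.84 kHz both map to 13.4 kHz.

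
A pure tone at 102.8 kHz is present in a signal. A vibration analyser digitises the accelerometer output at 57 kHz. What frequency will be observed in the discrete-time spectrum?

102.8 kHz mod fs = 45.8 kHz.
45.8 kHz > fs/2 = 28.5 kHz, folds to fs − 45.8 kHz = 11.2 kHz.

11.2 kHz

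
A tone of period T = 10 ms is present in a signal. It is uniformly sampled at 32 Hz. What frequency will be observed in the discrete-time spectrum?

T = 10 ms → f = 1/T = 100 Hz.
100 Hz mod fs = 4 Hz.
4 Hz ≤ fs/2 = 16 Hz, appears at 4 Hz.

4 Hz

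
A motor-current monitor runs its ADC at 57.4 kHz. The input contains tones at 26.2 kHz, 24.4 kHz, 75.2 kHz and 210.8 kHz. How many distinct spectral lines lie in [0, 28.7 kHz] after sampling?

fs/2 = 28.7 kHz.
26.2 kHz ≤ fs/2 = 28.7 kHz, passes unchanged.
24.4 kHz ≤ fs/2 = 28.7 kHz, passes unchanged.
75.2 kHz mod fs = 17.8 kHz.
17.8 kHz ≤ fs/2 = 28.7 kHz, appears at 17.8 kHz.
210.8 kHz mod fs = 38.6 kHz.
38.6 kHz > fs/2 = 28.7 kHz, folds to fs − 38.6 kHz = 18.8 kHz.
Distinct values: {17.8 kHz, 18.8 kHz, 24.4 kHz, 26.2 kHz} → 4.

4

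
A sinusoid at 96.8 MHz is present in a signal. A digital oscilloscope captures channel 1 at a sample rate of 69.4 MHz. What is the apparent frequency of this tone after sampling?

27.4 MHz

96.8 MHz mod fs = 27.4 MHz.
27.4 MHz ≤ fs/2 = 34.7 MHz, appears at 27.4 MHz.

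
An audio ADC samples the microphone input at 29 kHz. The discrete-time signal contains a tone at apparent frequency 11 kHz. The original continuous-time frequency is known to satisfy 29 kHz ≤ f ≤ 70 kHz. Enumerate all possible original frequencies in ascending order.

40 kHz, 47 kHz, 69 kHz

Frequencies that alias to 11 kHz are k·fs ± 11 kHz for integer k ≥ 0.
k=0: 11 kHz.
k=1: 18 kHz, 40 kHz.
k=2: 47 kHz, 69 kHz.
k=3: 76 kHz, 98 kHz.
Within [29 kHz, 70 kHz]: 40 kHz, 47 kHz, 69 kHz.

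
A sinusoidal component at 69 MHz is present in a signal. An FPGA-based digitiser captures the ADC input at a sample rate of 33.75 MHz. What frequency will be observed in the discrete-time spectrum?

1.5 MHz

69 MHz mod fs = 1.5 MHz.
1.5 MHz ≤ fs/2 = 16.875 MHz, appears at 1.5 MHz.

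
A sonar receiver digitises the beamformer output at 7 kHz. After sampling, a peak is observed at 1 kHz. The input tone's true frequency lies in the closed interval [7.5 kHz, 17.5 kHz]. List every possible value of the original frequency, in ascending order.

Frequencies that alias to 1 kHz are k·fs ± 1 kHz for integer k ≥ 0.
k=0: 1 kHz.
k=1: 6 kHz, 8 kHz.
k=2: 13 kHz, 15 kHz.
k=3: 20 kHz, 22 kHz.
Within [7.5 kHz, 17.5 kHz]: 8 kHz, 13 kHz, 15 kHz.

8 kHz, 13 kHz, 15 kHz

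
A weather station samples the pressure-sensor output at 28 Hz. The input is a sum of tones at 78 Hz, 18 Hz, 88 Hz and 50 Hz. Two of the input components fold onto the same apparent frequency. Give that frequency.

6 Hz

fs/2 = 14 Hz.
78 Hz mod fs = 22 Hz.
22 Hz > fs/2 = 14 Hz, folds to fs − 22 Hz = 6 Hz.
18 Hz > fs/2 = 14 Hz, folds to fs − 18 Hz = 10 Hz.
88 Hz mod fs = 4 Hz.
4 Hz ≤ fs/2 = 14 Hz, appears at 4 Hz.
50 Hz mod fs = 22 Hz.
22 Hz > fs/2 = 14 Hz, folds to fs − 22 Hz = 6 Hz.
50 Hz and 78 Hz both map to 6 Hz.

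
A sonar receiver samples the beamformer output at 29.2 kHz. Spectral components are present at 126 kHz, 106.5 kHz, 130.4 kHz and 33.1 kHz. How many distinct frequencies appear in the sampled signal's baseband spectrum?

fs/2 = 14.6 kHz.
126 kHz mod fs = 9.2 kHz.
9.2 kHz ≤ fs/2 = 14.6 kHz, appears at 9.2 kHz.
106.5 kHz mod fs = 18.9 kHz.
18.9 kHz > fs/2 = 14.6 kHz, folds to fs − 18.9 kHz = 10.3 kHz.
130.4 kHz mod fs = 13.6 kHz.
13.6 kHz ≤ fs/2 = 14.6 kHz, appears at 13.6 kHz.
33.1 kHz mod fs = 3.9 kHz.
3.9 kHz ≤ fs/2 = 14.6 kHz, appears at 3.9 kHz.
Distinct values: {3.9 kHz, 9.2 kHz, 10.3 kHz, 13.6 kHz} → 4.

4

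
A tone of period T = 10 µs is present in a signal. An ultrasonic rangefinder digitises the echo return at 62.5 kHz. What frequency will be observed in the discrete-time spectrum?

T = 10 µs → f = 1/T = 100 kHz.
100 kHz mod fs = 37.5 kHz.
37.5 kHz > fs/2 = 31.25 kHz, folds to fs − 37.5 kHz = 25 kHz.

25 kHz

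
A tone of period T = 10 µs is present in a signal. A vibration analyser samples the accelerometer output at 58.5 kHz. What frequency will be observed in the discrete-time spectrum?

T = 10 µs → f = 1/T = 100 kHz.
100 kHz mod fs = 41.5 kHz.
41.5 kHz > fs/2 = 29.25 kHz, folds to fs − 41.5 kHz = 17 kHz.

17 kHz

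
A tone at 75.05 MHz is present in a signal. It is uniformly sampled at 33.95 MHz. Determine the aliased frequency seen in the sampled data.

7.15 MHz

75.05 MHz mod fs = 7.15 MHz.
7.15 MHz ≤ fs/2 = 16.975 MHz, appears at 7.15 MHz.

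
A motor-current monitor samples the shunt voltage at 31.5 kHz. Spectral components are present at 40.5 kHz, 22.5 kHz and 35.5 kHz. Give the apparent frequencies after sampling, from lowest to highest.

fs/2 = 15.75 kHz.
40.5 kHz mod fs = 9 kHz.
9 kHz ≤ fs/2 = 15.75 kHz, appears at 9 kHz.
22.5 kHz > fs/2 = 15.75 kHz, folds to fs − 22.5 kHz = 9 kHz.
35.5 kHz mod fs = 4 kHz.
4 kHz ≤ fs/2 = 15.75 kHz, appears at 4 kHz.
Distinct values: {4 kHz, 9 kHz}.

4 kHz, 9 kHz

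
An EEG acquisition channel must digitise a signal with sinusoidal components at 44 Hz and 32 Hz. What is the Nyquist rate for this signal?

Highest-frequency component: 44 Hz.
Nyquist rate = 2 × 44 Hz = 88 Hz.

88 Hz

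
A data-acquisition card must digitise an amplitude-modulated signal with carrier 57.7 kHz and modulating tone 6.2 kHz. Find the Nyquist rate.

127.8 kHz

AM sidebands sit at fc ± fm = 51.5 kHz and 63.9 kHz.
Highest-frequency component: 63.9 kHz.
Nyquist rate = 2 × 63.9 kHz = 127.8 kHz.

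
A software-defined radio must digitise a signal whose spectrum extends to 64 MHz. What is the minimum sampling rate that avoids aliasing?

Nyquist rate = 2 × 64 MHz = 128 MHz.

128 MHz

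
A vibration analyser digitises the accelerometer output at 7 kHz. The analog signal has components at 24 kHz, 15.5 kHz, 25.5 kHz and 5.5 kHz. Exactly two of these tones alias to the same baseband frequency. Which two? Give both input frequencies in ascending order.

fs/2 = 3.5 kHz.
24 kHz mod fs = 3 kHz.
3 kHz ≤ fs/2 = 3.5 kHz, appears at 3 kHz.
15.5 kHz mod fs = 1.5 kHz.
1.5 kHz ≤ fs/2 = 3.5 kHz, appears at 1.5 kHz.
25.5 kHz mod fs = 4.5 kHz.
4.5 kHz > fs/2 = 3.5 kHz, folds to fs − 4.5 kHz = 2.5 kHz.
5.5 kHz > fs/2 = 3.5 kHz, folds to fs − 5.5 kHz = 1.5 kHz.
5.5 kHz and 15.5 kHz both map to 1.5 kHz.

5.5 kHz, 15.5 kHz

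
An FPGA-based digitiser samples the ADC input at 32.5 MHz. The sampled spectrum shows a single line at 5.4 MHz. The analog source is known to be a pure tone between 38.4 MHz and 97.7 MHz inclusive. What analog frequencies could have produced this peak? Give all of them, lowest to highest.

59.6 MHz, 70.4 MHz, 92.1 MHz

Frequencies that alias to 5.4 MHz are k·fs ± 5.4 MHz for integer k ≥ 0.
k=0: 5.4 MHz.
k=1: 27.1 MHz, 37.9 MHz.
k=2: 59.6 MHz, 70.4 MHz.
k=3: 92.1 MHz, 102.9 MHz.
k=4: 124.6 MHz, 135.4 MHz.
Within [38.4 MHz, 97.7 MHz]: 59.6 MHz, 70.4 MHz, 92.1 MHz.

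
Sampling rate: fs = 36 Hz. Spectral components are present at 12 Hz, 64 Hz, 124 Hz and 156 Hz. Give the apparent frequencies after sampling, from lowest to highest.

fs/2 = 18 Hz.
12 Hz ≤ fs/2 = 18 Hz, passes unchanged.
64 Hz mod fs = 28 Hz.
28 Hz > fs/2 = 18 Hz, folds to fs − 28 Hz = 8 Hz.
124 Hz mod fs = 16 Hz.
16 Hz ≤ fs/2 = 18 Hz, appears at 16 Hz.
156 Hz mod fs = 12 Hz.
12 Hz ≤ fs/2 = 18 Hz, appears at 12 Hz.
Distinct values: {8 Hz, 12 Hz, 16 Hz}.

8 Hz, 12 Hz, 16 Hz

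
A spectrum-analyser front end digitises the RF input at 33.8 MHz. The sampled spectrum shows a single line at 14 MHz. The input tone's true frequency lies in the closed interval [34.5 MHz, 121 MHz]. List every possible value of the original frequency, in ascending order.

47.8 MHz, 53.6 MHz, 81.6 MHz, 87.4 MHz, 115.4 MHz

Frequencies that alias to 14 MHz are k·fs ± 14 MHz for integer k ≥ 0.
k=0: 14 MHz.
k=1: 19.8 MHz, 47.8 MHz.
k=2: 53.6 MHz, 81.6 MHz.
k=3: 87.4 MHz, 115.4 MHz.
k=4: 121.2 MHz, 149.2 MHz.
Within [34.5 MHz, 121 MHz]: 47.8 MHz, 53.6 MHz, 81.6 MHz, 87.4 MHz, 115.4 MHz.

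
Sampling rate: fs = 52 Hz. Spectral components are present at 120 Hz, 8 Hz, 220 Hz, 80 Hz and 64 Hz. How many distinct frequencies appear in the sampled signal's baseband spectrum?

fs/2 = 26 Hz.
120 Hz mod fs = 16 Hz.
16 Hz ≤ fs/2 = 26 Hz, appears at 16 Hz.
8 Hz ≤ fs/2 = 26 Hz, passes unchanged.
220 Hz mod fs = 12 Hz.
12 Hz ≤ fs/2 = 26 Hz, appears at 12 Hz.
80 Hz mod fs = 28 Hz.
28 Hz > fs/2 = 26 Hz, folds to fs − 28 Hz = 24 Hz.
64 Hz mod fs = 12 Hz.
12 Hz ≤ fs/2 = 26 Hz, appears at 12 Hz.
Distinct values: {8 Hz, 12 Hz, 16 Hz, 24 Hz} → 4.

4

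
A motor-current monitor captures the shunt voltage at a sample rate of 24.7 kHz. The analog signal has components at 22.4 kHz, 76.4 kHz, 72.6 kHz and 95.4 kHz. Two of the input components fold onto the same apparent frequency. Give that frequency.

2.3 kHz

fs/2 = 12.35 kHz.
22.4 kHz > fs/2 = 12.35 kHz, folds to fs − 22.4 kHz = 2.3 kHz.
76.4 kHz mod fs = 2.3 kHz.
2.3 kHz ≤ fs/2 = 12.35 kHz, appears at 2.3 kHz.
72.6 kHz mod fs = 23.2 kHz.
23.2 kHz > fs/2 = 12.35 kHz, folds to fs − 23.2 kHz = 1.5 kHz.
95.4 kHz mod fs = 21.3 kHz.
21.3 kHz > fs/2 = 12.35 kHz, folds to fs − 21.3 kHz = 3.4 kHz.
22.4 kHz and 76.4 kHz both map to 2.3 kHz.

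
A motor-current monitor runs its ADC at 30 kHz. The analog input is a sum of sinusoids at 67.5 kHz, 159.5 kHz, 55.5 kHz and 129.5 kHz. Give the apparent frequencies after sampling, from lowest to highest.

4.5 kHz, 7.5 kHz, 9.5 kHz

fs/2 = 15 kHz.
67.5 kHz mod fs = 7.5 kHz.
7.5 kHz ≤ fs/2 = 15 kHz, appears at 7.5 kHz.
159.5 kHz mod fs = 9.5 kHz.
9.5 kHz ≤ fs/2 = 15 kHz, appears at 9.5 kHz.
55.5 kHz mod fs = 25.5 kHz.
25.5 kHz > fs/2 = 15 kHz, folds to fs − 25.5 kHz = 4.5 kHz.
129.5 kHz mod fs = 9.5 kHz.
9.5 kHz ≤ fs/2 = 15 kHz, appears at 9.5 kHz.
Distinct values: {4.5 kHz, 7.5 kHz, 9.5 kHz}.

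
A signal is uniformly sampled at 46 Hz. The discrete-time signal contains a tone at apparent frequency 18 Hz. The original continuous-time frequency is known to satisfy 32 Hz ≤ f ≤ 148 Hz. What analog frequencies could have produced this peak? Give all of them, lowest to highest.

Frequencies that alias to 18 Hz are k·fs ± 18 Hz for integer k ≥ 0.
k=0: 18 Hz.
k=1: 28 Hz, 64 Hz.
k=2: 74 Hz, 110 Hz.
k=3: 120 Hz, 156 Hz.
k=4: 166 Hz, 202 Hz.
Within [32 Hz, 148 Hz]: 64 Hz, 74 Hz, 110 Hz, 120 Hz.

64 Hz, 74 Hz, 110 Hz, 120 Hz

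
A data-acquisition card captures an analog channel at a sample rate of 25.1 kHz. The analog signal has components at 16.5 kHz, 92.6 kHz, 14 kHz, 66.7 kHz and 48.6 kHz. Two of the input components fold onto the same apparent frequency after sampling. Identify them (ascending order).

fs/2 = 12.55 kHz.
16.5 kHz > fs/2 = 12.55 kHz, folds to fs − 16.5 kHz = 8.6 kHz.
92.6 kHz mod fs = 17.3 kHz.
17.3 kHz > fs/2 = 12.55 kHz, folds to fs − 17.3 kHz = 7.8 kHz.
14 kHz > fs/2 = 12.55 kHz, folds to fs − 14 kHz = 11.1 kHz.
66.7 kHz mod fs = 16.5 kHz.
16.5 kHz > fs/2 = 12.55 kHz, folds to fs − 16.5 kHz = 8.6 kHz.
48.6 kHz mod fs = 23.5 kHz.
23.5 kHz > fs/2 = 12.55 kHz, folds to fs − 23.5 kHz = 1.6 kHz.
16.5 kHz and 66.7 kHz both map to 8.6 kHz.

16.5 kHz, 66.7 kHz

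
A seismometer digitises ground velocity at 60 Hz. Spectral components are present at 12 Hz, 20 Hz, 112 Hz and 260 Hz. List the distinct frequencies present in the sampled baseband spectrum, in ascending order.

fs/2 = 30 Hz.
12 Hz ≤ fs/2 = 30 Hz, passes unchanged.
20 Hz ≤ fs/2 = 30 Hz, passes unchanged.
112 Hz mod fs = 52 Hz.
52 Hz > fs/2 = 30 Hz, folds to fs − 52 Hz = 8 Hz.
260 Hz mod fs = 20 Hz.
20 Hz ≤ fs/2 = 30 Hz, appears at 20 Hz.
Distinct values: {8 Hz, 12 Hz, 20 Hz}.

8 Hz, 12 Hz, 20 Hz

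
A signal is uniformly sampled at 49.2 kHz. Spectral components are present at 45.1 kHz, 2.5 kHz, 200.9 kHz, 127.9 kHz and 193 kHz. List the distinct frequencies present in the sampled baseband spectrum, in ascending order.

fs/2 = 24.6 kHz.
45.1 kHz > fs/2 = 24.6 kHz, folds to fs − 45.1 kHz = 4.1 kHz.
2.5 kHz ≤ fs/2 = 24.6 kHz, passes unchanged.
200.9 kHz mod fs = 4.1 kHz.
4.1 kHz ≤ fs/2 = 24.6 kHz, appears at 4.1 kHz.
127.9 kHz mod fs = 29.5 kHz.
29.5 kHz > fs/2 = 24.6 kHz, folds to fs − 29.5 kHz = 19.7 kHz.
193 kHz mod fs = 45.4 kHz.
45.4 kHz > fs/2 = 24.6 kHz, folds to fs − 45.4 kHz = 3.8 kHz.
Distinct values: {2.5 kHz, 3.8 kHz, 4.1 kHz, 19.7 kHz}.

2.5 kHz, 3.8 kHz, 4.1 kHz, 19.7 kHz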